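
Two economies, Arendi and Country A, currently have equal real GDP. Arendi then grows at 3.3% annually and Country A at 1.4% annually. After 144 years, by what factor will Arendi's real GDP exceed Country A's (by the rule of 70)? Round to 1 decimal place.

Only the 1.9-point difference matters.
70/1.9 ≈ 36.84 years per doubling of the ratio; 144 years gives 3.91 doublings, so ≈ 15.0×.

15.0 times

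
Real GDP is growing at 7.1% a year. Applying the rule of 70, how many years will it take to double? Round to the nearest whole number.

Doubling time ≈ 70 / 7.1 = 9.86 years.

approximately 10 years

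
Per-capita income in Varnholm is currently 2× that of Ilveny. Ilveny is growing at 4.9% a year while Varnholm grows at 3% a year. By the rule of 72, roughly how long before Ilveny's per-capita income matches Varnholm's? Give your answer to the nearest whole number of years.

approximately 38 years

What matters is the difference: 1.9 pp.
Rule of 72 on the gap: the ratio halves every 72/1.9 ≈ 37.89 years.
A 2× gap closes after 1 halving: 1 × 37.89 ≈ 38 years.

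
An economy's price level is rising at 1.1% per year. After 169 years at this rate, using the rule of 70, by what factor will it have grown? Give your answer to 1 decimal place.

about 6.3 times

Doubling time ≈ 70/1.1 = 63.64 years.
169 years / 63.64 ≈ 2.66 doublings → factor 2^2.66 ≈ 6.3.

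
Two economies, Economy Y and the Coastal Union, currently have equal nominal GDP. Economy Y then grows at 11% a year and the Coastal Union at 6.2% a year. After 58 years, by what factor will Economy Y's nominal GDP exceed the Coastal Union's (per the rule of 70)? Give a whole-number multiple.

Economy Y pulls ahead at 4.8 pp per year, so the ratio doubles every 70/4.8 ≈ 14.58 years.
In 58 years that's 3.98 doublings: 2^3.98 ≈ 16.

around 16 times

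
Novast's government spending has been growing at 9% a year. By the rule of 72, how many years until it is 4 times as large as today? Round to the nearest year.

approximately 16 years

Doubling time ≈ 72/9 = 8.00 years.
Getting to 4× needs 2 doublings: 2 × 8.00 ≈ 16 years.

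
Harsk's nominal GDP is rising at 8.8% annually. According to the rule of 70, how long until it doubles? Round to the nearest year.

70/8.8 ≈ 7.95, so it doubles roughly every 8 years.

8 years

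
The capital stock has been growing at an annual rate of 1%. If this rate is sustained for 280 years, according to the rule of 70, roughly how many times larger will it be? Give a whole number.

16 times

At 1% one doubling takes ≈ 70.00 years; 280 years is 4 of them, so ×16.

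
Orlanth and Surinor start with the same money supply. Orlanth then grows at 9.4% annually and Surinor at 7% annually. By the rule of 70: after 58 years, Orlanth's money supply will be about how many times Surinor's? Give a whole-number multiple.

roughly 4 times

Orlanth pulls ahead at 2.4 pp per year, so the ratio doubles every 70/2.4 ≈ 29.17 years.
In 58 years that's 1.99 doublings: 2^1.99 ≈ 4.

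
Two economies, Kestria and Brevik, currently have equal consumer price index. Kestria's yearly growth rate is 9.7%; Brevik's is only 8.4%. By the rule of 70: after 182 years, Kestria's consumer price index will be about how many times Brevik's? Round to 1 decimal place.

≈ 10.4 times

Only the 1.3-point difference matters.
70/1.3 ≈ 53.85 years per doubling of the ratio; 182 years gives 3.38 doublings, so ≈ 10.4×.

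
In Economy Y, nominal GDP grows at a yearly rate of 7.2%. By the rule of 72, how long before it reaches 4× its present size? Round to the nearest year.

around 20 years

Doubling time ≈ 72/7.2 = 10.00 years.
Getting to 4× needs 2 doublings: 2 × 10.00 ≈ 20 years.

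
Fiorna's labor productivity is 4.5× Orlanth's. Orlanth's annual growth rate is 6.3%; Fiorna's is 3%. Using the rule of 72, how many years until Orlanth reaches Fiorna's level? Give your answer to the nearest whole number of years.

roughly 47 years

The growth-rate gap is 6.3% − 3% = 3.3 percentage points.
So the ratio between them halves every 72/3.3 ≈ 21.82 years.
A 4.5× gap takes log₂(4.5) ≈ 2.17 halvings to close: 2.17 × 21.82 ≈ 47 years.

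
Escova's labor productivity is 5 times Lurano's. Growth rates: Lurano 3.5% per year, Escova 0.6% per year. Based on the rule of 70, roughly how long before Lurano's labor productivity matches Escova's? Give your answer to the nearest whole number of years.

around 56 years

The growth-rate gap is 3.5% − 0.6% = 2.9 percentage points.
So the ratio between them halves every 70/2.9 ≈ 24.14 years.
A 5 times gap takes log₂(5) ≈ 2.32 halvings to close: 2.32 × 24.14 ≈ 56 years.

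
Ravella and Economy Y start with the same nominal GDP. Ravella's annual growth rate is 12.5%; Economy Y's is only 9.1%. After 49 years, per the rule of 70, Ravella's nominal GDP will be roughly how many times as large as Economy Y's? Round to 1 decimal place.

around 5.2 times

Rate gap = 12.5% − 9.1% = 3.4 points.
The ratio doubles every 70/3.4 ≈ 20.59 years.
49/20.59 ≈ 2.38 doublings → ratio ≈ 2^2.38 ≈ 5.2.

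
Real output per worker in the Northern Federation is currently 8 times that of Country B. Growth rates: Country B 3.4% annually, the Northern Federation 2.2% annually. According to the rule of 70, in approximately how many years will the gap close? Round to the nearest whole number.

What matters is the difference: 1.2 pp.
Rule of 70 on the gap: the ratio halves every 70/1.2 ≈ 58.33 years.
An 8 times gap closes after 3 halvings: 3 × 58.33 ≈ 175 years.

175 years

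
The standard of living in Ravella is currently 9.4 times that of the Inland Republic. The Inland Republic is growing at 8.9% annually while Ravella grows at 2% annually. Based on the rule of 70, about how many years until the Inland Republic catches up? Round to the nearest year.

approximately 33 years

The growth-rate gap is 8.9% − 2% = 6.9 percentage points.
So the ratio between them halves every 70/6.9 ≈ 10.14 years.
A 9.4 times gap takes log₂(9.4) ≈ 3.23 halvings to close: 3.23 × 10.14 ≈ 33 years.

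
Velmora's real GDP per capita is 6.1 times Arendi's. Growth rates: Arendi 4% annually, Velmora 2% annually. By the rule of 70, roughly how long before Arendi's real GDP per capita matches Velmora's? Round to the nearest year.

Arendi gains on Velmora at 4% − 2% = 2 points a year.
At that relative rate the gap halves every 70/2 ≈ 35.00 years.
A 6.1 times gap takes log₂(6.1) ≈ 2.61 halvings to close: 2.61 × 35.00 ≈ 91 years.

≈ 91 years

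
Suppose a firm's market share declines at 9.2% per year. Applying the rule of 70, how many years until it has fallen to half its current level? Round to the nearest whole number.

around 8 years

Halving time ≈ 70 / 9.2 = 7.61 → 8 years.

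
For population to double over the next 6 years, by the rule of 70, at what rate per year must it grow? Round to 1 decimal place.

approximately 11.7%

70 / 6 ≈ 11.67, so about 11.7% per year.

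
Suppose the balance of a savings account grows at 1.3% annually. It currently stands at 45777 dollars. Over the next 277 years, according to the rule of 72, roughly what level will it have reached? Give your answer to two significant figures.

Doubling time ≈ 72/1.3 = 55.38 years.
277 years is 277/55.38 ≈ 5.00 doublings, a factor of 2^5.00 ≈ 32.00.
45777 × 32.00 ≈ 1500000 dollars.

1500000 dollars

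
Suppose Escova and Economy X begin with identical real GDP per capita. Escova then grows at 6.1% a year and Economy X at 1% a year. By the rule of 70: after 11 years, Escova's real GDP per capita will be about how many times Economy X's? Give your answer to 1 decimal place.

Only the 5.1-point difference matters.
70/5.1 ≈ 13.73 years per doubling of the ratio; 11 years gives 0.80 doublings, so ≈ 1.7×.

about 1.7 times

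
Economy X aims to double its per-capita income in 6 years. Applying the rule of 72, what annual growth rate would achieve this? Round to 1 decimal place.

72 / 6 ≈ 12.00, so about 12.0% annually.

≈ 12.0% annually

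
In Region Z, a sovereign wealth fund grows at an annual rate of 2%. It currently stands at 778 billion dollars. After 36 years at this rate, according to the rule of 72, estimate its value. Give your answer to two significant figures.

It doubles every 72/2 ≈ 36.00 years, so 36 years is 1.00 doublings.
2^1.00 ≈ 2.00; 778 × 2.00 ≈ 1600 billion dollars.

1600 billion dollars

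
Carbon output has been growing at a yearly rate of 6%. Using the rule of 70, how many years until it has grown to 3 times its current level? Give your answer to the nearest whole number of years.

At 6% it doubles every 70/6 ≈ 11.67 years.
3× is log₂ 3 ≈ 1.58 doublings, so ≈ 1.58 × 11.67 = 18 years.

≈ 18 years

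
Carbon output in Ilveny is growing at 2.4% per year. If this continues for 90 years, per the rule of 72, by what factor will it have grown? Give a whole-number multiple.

roughly 8 times

At 2.4% one doubling takes ≈ 30.00 years; 90 years is 3 of them, so ×8.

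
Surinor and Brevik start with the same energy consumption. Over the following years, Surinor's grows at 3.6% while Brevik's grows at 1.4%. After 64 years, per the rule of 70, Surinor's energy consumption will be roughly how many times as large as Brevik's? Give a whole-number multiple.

roughly 4 times

Surinor pulls ahead at 2.2 pp per year, so the ratio doubles every 70/2.2 ≈ 31.82 years.
In 64 years that's 2.01 doublings: 2^2.01 ≈ 4.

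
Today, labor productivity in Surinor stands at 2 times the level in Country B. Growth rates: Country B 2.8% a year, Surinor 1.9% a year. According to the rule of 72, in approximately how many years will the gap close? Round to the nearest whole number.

roughly 80 years

What matters is the difference: 0.9 pp.
Rule of 72 on the gap: the ratio halves every 72/0.9 ≈ 80.00 years.
A 2 times gap closes after 1 halving: 1 × 80.00 ≈ 80 years.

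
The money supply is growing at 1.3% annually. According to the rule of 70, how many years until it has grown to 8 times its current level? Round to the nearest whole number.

roughly 162 years

One doubling takes 70/1.3 = 53.85 years.
Getting to 8× needs 3 doublings: 3 × 53.85 ≈ 162 years.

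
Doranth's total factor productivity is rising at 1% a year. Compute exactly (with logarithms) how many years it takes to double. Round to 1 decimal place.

69.7 years

t = ln(2) / ln(1 + 0.01) = 0.6931 / 0.009950 ≈ 69.66.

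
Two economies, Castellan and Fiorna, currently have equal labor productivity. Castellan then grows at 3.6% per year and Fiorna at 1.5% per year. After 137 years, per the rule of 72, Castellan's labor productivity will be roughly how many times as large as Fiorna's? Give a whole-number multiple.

≈ 16 times

Castellan pulls ahead at 2.1 pp per year, so the ratio doubles every 72/2.1 ≈ 34.29 years.
In 137 years that's 4.00 doublings: 2^4.00 ≈ 16.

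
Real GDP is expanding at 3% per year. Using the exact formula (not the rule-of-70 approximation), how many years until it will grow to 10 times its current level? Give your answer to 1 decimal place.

t = ln(10) / ln(1 + 0.03) = 2.3026 / 0.029559 ≈ 77.90.

77.9 years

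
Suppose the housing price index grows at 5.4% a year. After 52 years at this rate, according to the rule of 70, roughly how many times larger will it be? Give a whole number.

≈ 16 times

Doubling time ≈ 70/5.4 = 12.96 years.
52/12.96 ≈ 4 doublings, so about 2^4 = 16×.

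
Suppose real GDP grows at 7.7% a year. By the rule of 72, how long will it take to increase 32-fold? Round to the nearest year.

47 years

Doubling time ≈ 72/7.7 = 9.35 years.
Getting to 32× needs 5 doublings: 5 × 9.35 ≈ 47 years.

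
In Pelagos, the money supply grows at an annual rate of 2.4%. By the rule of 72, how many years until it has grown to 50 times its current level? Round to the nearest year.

roughly 169 years

At 2.4% it doubles every 72/2.4 ≈ 30.00 years.
Reaching 50× takes log₂(50) ≈ 5.64 doublings.
5.64 × 30.00 ≈ 169 years.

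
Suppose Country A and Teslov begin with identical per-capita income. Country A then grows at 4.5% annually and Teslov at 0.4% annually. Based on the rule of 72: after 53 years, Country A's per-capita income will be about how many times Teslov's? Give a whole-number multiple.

8 times

Only the 4.1-point difference matters.
72/4.1 ≈ 17.56 years per doubling of the ratio; 53 years gives 3.02 doublings, so ≈ 8×.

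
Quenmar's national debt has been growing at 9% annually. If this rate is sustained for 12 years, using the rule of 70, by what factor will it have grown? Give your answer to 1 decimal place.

Doubles every ≈ 7.78 years (70/9).
12 years is 1.54 doublings; 2^1.54 ≈ 2.9×.

2.9 times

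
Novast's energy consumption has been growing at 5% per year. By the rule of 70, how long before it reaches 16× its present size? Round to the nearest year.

about 56 years

At 5% it doubles every 70/5 ≈ 14.00 years.
Getting to 16× needs 4 doublings: 4 × 14.00 ≈ 56 years.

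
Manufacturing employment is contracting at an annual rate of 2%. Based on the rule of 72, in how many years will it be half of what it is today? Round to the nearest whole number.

about 36 years

Falling at 2%, it halves about every 72/2 = 36.00 years.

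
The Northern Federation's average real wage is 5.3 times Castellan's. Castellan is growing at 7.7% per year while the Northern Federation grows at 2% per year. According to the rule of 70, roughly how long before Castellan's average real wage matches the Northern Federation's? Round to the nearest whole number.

≈ 30 years

Castellan gains on the Northern Federation at 7.7% − 2% = 5.7 points a year.
At that relative rate the gap halves every 70/5.7 ≈ 12.28 years.
A 5.3 times gap takes log₂(5.3) ≈ 2.41 halvings to close: 2.41 × 12.28 ≈ 30 years.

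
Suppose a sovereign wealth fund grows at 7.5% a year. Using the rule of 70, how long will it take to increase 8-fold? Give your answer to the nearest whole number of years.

One doubling takes 70/7.5 = 9.33 years.
8 = 2^3, so 3 doublings → 28 years.

approximately 28 years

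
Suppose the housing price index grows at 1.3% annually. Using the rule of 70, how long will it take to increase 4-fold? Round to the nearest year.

108 years

Doubling time ≈ 70/1.3 = 53.85 years.
4× is 2 doublings, so 2 × 53.85 ≈ 108 years.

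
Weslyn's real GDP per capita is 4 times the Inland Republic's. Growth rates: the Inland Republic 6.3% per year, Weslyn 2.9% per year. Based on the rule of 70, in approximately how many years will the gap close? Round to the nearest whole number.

The growth-rate gap is 6.3% − 2.9% = 3.4 percentage points.
So the ratio between them halves every 70/3.4 ≈ 20.59 years.
A 4 times gap closes after 2 halvings: 2 × 20.59 ≈ 41 years.

41 years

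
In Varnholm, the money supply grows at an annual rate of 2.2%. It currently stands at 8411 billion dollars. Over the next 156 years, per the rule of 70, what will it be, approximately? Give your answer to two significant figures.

about 250000 billion dollars

It doubles every 70/2.2 ≈ 31.82 years, so 156 years is 4.90 doublings.
2^4.90 ≈ 29.86; 8411 × 29.86 ≈ 250000 billion dollars.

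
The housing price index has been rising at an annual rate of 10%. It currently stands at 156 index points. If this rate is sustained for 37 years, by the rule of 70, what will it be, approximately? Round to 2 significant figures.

around 6100 index points

Doubling time ≈ 70/10 = 7.00 years.
37 years is 37/7.00 ≈ 5.29 doublings, a factor of 2^5.29 ≈ 39.12.
156 × 39.12 ≈ 6100 index points.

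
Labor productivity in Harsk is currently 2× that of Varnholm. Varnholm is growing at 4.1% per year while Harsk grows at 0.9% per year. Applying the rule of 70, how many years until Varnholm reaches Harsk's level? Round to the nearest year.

The growth-rate gap is 4.1% − 0.9% = 3.2 percentage points.
So the ratio between them halves every 70/3.2 ≈ 21.88 years.
A 2× gap closes after 1 halving: 1 × 21.88 ≈ 22 years.

around 22 years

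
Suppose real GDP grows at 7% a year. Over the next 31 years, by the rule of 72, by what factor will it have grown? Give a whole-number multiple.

≈ 8 times

At 7% one doubling takes ≈ 10.29 years; 31 years is 3 of them, so ×8.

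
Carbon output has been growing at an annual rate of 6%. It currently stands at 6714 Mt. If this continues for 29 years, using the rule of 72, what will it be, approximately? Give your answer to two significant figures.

≈ 36000 Mt

It doubles every 72/6 ≈ 12.00 years, so 29 years is 2.42 doublings.
2^2.42 ≈ 5.35; 6714 × 5.35 ≈ 36000 Mt.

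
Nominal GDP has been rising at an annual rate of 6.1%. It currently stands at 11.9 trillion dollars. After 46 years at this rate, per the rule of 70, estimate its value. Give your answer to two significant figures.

It doubles every 70/6.1 ≈ 11.48 years, so 46 years is 4.01 doublings.
2^4.01 ≈ 16.11; 11.9 × 16.11 ≈ 190 trillion dollars.

roughly 190 trillion dollars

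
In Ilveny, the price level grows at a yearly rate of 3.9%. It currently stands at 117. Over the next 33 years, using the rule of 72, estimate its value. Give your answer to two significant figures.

approximately 400

Doubling time ≈ 72/3.9 = 18.46 years.
33 years is 33/18.46 ≈ 1.79 doublings, a factor of 2^1.79 ≈ 3.46.
117 × 3.46 ≈ 400.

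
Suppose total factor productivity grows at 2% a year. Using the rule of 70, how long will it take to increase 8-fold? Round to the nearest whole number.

One doubling takes 70/2 = 35.00 years.
8 = 2^3, so 3 doublings → 105 years.

roughly 105 years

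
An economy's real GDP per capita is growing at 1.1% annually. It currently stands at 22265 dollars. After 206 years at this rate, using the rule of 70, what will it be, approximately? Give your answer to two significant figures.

around 210000 dollars

It doubles every 70/1.1 ≈ 63.64 years, so 206 years is 3.24 doublings.
2^3.24 ≈ 9.45; 22265 × 9.45 ≈ 210000 dollars.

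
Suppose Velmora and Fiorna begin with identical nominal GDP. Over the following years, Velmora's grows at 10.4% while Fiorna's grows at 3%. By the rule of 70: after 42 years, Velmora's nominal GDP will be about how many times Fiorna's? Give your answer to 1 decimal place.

approximately 21.7 times

Only the 7.4-point difference matters.
70/7.4 ≈ 9.46 years per doubling of the ratio; 42 years gives 4.44 doublings, so ≈ 21.7×.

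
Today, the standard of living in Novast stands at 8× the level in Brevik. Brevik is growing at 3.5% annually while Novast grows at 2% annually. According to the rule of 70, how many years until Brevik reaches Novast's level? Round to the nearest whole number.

What matters is the difference: 1.5 pp.
Rule of 70 on the gap: the ratio halves every 70/1.5 ≈ 46.67 years.
An 8× gap closes after 3 halvings: 3 × 46.67 ≈ 140 years.

approximately 140 years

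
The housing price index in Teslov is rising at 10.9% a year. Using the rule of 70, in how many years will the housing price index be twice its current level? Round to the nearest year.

At 10.9%, doubling takes about 70/10.9 = 6.42 years.

about 6 years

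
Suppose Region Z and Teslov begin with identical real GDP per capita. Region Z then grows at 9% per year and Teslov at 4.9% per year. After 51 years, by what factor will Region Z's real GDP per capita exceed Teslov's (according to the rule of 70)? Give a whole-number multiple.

Rate gap = 9% − 4.9% = 4.1 points.
The ratio doubles every 70/4.1 ≈ 17.07 years.
51/17.07 ≈ 2.99 doublings → ratio ≈ 2^2.99 ≈ 8.

roughly 8 times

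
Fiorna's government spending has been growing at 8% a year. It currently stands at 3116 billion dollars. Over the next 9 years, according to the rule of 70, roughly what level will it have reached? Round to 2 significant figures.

Doubling time ≈ 70/8 = 8.75 years.
9 years is 9/8.75 ≈ 1.03 doublings, a factor of 2^1.03 ≈ 2.04.
3116 × 2.04 ≈ 6400 billion dollars.

about 6400 billion dollars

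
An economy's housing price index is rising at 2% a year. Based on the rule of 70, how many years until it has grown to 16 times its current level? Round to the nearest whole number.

around 140 years

At 2% it doubles every 70/2 ≈ 35.00 years.
16 = 2^4, so 4 doublings → 140 years.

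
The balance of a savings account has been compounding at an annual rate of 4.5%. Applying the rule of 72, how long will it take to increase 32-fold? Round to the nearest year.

At 4.5% it doubles every 72/4.5 ≈ 16.00 years.
32× is 5 doublings, so 5 × 16.00 ≈ 80 years.

80 years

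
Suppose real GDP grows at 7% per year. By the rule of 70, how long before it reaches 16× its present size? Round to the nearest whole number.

roughly 40 years

One doubling takes 70/7 = 10.00 years.
Getting to 16× needs 4 doublings: 4 × 10.00 ≈ 40 years.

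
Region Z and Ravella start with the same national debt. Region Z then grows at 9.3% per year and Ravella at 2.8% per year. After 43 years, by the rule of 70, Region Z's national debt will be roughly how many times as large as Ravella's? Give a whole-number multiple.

Rate gap = 9.3% − 2.8% = 6.5 points.
The ratio doubles every 70/6.5 ≈ 10.77 years.
43/10.77 ≈ 3.99 doublings → ratio ≈ 2^3.99 ≈ 16.

≈ 16 times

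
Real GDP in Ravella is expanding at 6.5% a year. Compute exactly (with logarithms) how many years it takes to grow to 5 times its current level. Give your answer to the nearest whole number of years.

t = ln(5) / ln(1 + 0.065) = 1.6094 / 0.062975 ≈ 25.56.
≈ 26 years.

26 years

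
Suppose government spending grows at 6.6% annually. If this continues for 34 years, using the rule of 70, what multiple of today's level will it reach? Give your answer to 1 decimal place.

roughly 9.2 times

Doubles every ≈ 10.61 years (70/6.6).
34 years is 3.20 doublings; 2^3.20 ≈ 9.2×.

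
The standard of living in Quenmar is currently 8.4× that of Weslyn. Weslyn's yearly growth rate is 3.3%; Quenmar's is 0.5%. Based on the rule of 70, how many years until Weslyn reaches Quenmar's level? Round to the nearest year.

≈ 77 years

What matters is the difference: 2.8 pp.
Rule of 70 on the gap: the ratio halves every 70/2.8 ≈ 25.00 years.
An 8.4× gap takes log₂(8.4) ≈ 3.07 halvings to close: 3.07 × 25.00 ≈ 77 years.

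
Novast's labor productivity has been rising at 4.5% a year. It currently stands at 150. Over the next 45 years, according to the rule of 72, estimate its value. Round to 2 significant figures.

Doubling time ≈ 72/4.5 = 16.00 years.
45 years is 45/16.00 ≈ 2.81 doublings, a factor of 2^2.81 ≈ 7.01.
150 × 7.01 ≈ 1100.

1100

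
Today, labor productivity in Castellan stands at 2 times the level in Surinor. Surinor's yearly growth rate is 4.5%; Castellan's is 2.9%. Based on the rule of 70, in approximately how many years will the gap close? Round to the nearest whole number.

The growth-rate gap is 4.5% − 2.9% = 1.6 percentage points.
So the ratio between them halves every 70/1.6 ≈ 43.75 years.
A 2 times gap closes after 1 halving: 1 × 43.75 ≈ 44 years.

≈ 44 years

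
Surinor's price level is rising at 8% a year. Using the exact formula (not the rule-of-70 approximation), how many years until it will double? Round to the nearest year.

t = ln(2) / ln(1 + 0.08) = 0.6931 / 0.076961 ≈ 9.01.
≈ 9 years.

9 years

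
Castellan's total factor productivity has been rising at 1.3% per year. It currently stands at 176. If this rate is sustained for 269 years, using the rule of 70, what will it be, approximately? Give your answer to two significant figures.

roughly 5600

Doubling time ≈ 70/1.3 = 53.85 years.
269 years is 269/53.85 ≈ 5.00 doublings, a factor of 2^5.00 ≈ 32.00.
176 × 32.00 ≈ 5600.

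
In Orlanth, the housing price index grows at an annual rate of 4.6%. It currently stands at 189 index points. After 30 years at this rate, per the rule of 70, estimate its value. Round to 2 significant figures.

It doubles every 70/4.6 ≈ 15.22 years, so 30 years is 1.97 doublings.
2^1.97 ≈ 3.92; 189 × 3.92 ≈ 740 index points.

about 740 index points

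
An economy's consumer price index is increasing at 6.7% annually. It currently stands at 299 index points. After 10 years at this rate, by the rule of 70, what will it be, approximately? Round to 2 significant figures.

around 580 index points

Doubling time ≈ 70/6.7 = 10.45 years.
10 years is 10/10.45 ≈ 0.96 doublings, a factor of 2^0.96 ≈ 1.95.
299 × 1.95 ≈ 580 index points.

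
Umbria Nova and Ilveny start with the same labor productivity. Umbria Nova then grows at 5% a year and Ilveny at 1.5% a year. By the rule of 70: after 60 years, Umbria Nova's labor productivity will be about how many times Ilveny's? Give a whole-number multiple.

Umbria Nova pulls ahead at 3.5 pp per year, so the ratio doubles every 70/3.5 ≈ 20.00 years.
In 60 years that's 3.00 doublings: 2^3.00 ≈ 8.

approximately 8 times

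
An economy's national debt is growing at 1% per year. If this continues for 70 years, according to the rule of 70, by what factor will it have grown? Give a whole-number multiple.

At 1% one doubling takes ≈ 70.00 years; 70 years is 1 of them, so ×2.

about 2 times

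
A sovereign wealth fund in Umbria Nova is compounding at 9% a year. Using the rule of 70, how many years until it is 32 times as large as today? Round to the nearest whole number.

39 years

One doubling takes 70/9 = 7.78 years.
32× is 5 doublings, so 5 × 7.78 ≈ 39 years.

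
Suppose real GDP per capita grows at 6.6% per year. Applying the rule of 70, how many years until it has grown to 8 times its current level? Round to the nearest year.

around 32 years

Doubling time ≈ 70/6.6 = 10.61 years.
8 = 2^3, so 3 doublings → 32 years.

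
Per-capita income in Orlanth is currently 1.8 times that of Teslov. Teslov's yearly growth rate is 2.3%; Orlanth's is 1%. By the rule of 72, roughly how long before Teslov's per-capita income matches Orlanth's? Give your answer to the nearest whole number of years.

≈ 47 years

What matters is the difference: 1.3 pp.
Rule of 72 on the gap: the ratio halves every 72/1.3 ≈ 55.38 years.
A 1.8 times gap takes log₂(1.8) ≈ 0.85 halvings to close: 0.85 × 55.38 ≈ 47 years.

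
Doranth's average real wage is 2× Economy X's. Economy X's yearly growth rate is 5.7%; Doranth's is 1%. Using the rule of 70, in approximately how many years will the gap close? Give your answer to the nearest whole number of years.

Economy X gains on Doranth at 5.7% − 1% = 4.7 points a year.
At that relative rate the gap halves every 70/4.7 ≈ 14.89 years.
A 2× gap closes after 1 halving: 1 × 14.89 ≈ 15 years.

15 years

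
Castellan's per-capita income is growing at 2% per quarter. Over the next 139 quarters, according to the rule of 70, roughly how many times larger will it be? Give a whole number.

At 2% one doubling takes ≈ 35.00 quarters; 139 quarters is 4 of them, so ×16.

≈ 16 times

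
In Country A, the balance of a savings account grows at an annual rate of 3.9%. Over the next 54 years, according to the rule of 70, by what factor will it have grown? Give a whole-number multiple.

approximately 8 times

At 3.9% one doubling takes ≈ 17.95 years; 54 years is 3 of them, so ×8.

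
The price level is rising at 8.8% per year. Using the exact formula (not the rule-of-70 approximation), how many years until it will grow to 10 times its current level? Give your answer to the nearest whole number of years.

t = ln(10) / ln(1 + 0.088) = 2.3026 / 0.084341 ≈ 27.30.
≈ 27 years.

27 years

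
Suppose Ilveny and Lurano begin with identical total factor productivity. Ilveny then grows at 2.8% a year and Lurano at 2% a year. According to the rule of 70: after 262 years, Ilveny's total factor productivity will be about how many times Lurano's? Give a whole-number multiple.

Rate gap = 2.8% − 2% = 0.8 points.
The ratio doubles every 70/0.8 ≈ 87.50 years.
262/87.50 ≈ 2.99 doublings → ratio ≈ 2^2.99 ≈ 8.

8 times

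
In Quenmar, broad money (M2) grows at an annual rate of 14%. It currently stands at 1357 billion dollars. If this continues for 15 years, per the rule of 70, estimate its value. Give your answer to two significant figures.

Doubling time ≈ 70/14 = 5.00 years.
15 years is 15/5.00 ≈ 3.00 doublings, a factor of 2^3.00 ≈ 8.00.
1357 × 8.00 ≈ 11000 billion dollars.

11000 billion dollars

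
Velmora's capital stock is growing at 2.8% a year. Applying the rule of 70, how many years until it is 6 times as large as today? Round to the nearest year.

≈ 65 years

At 2.8% it doubles every 70/2.8 ≈ 25.00 years.
Reaching 6× takes log₂(6) ≈ 2.58 doublings.
2.58 × 25.00 ≈ 65 years.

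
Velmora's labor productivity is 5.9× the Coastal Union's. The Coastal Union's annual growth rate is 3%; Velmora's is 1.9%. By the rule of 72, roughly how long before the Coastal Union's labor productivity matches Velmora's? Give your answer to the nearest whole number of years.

the Coastal Union gains on Velmora at 3% − 1.9% = 1.1 points a year.
At that relative rate the gap halves every 72/1.1 ≈ 65.45 years.
A 5.9× gap takes log₂(5.9) ≈ 2.56 halvings to close: 2.56 × 65.45 ≈ 168 years.

approximately 168 years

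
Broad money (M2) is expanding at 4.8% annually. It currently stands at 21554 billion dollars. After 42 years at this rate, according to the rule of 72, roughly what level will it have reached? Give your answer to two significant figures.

approximately 150000 billion dollars

Doubling time ≈ 72/4.8 = 15.00 years.
42 years is 42/15.00 ≈ 2.80 doublings, a factor of 2^2.80 ≈ 6.96.
21554 × 6.96 ≈ 150000 billion dollars.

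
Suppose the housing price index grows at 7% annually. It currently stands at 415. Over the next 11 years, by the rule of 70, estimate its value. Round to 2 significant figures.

890

It doubles every 70/7 ≈ 10.00 years, so 11 years is 1.10 doublings.
2^1.10 ≈ 2.14; 415 × 2.14 ≈ 890.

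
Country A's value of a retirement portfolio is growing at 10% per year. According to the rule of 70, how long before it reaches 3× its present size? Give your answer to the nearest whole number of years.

One doubling takes 70/10 = 7.00 years.
3× is log₂ 3 ≈ 1.58 doublings, so ≈ 1.58 × 7.00 = 11 years.

11 years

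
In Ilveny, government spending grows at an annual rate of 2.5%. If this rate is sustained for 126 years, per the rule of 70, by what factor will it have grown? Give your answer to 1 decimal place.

approximately 22.6 times

Doubling time ≈ 70/2.5 = 28.00 years.
126 years / 28.00 ≈ 4.50 doublings → factor 2^4.50 ≈ 22.6.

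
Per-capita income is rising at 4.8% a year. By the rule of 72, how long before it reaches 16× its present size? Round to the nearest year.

At 4.8% it doubles every 72/4.8 ≈ 15.00 years.
Getting to 16× needs 4 doublings: 4 × 15.00 ≈ 60 years.

roughly 60 years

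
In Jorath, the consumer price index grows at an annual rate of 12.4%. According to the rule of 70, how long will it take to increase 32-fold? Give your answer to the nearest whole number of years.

Doubling time ≈ 70/12.4 = 5.65 years.
32× is 5 doublings, so 5 × 5.65 ≈ 28 years.

≈ 28 years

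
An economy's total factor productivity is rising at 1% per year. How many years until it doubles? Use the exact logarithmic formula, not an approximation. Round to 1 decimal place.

69.7 years

t = ln(2) / ln(1 + 0.01) = 0.6931 / 0.009950 ≈ 69.66.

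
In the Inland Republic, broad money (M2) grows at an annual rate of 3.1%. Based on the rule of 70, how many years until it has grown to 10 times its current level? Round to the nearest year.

At 3.1% it doubles every 70/3.1 ≈ 22.58 years.
10× is log₂ 10 ≈ 3.32 doublings, so ≈ 3.32 × 22.58 = 75 years.

roughly 75 years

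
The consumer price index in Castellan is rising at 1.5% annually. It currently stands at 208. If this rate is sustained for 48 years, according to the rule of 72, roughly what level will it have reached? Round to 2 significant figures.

It doubles every 72/1.5 ≈ 48.00 years, so 48 years is 1.00 doublings.
2^1.00 ≈ 2.00; 208 × 2.00 ≈ 420.

about 420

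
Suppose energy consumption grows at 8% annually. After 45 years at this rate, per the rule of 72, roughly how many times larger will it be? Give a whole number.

roughly 32 times

72/8 ≈ 9.00 years per doubling.
45 years fits 5 doublings: 2^5 = 32.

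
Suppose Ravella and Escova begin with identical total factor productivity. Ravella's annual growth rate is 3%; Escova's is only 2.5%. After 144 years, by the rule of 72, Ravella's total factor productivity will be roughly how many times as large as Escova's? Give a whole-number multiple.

approximately 2 times

Ravella pulls ahead at 0.5 pp per year, so the ratio doubles every 72/0.5 ≈ 144.00 years.
In 144 years that's 1.00 doublings: 2^1.00 ≈ 2.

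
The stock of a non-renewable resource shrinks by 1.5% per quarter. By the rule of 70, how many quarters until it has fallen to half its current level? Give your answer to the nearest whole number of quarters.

≈ 47 quarters

The rule works in reverse for decay: 70/1.5 ≈ 46.67 quarters to halve.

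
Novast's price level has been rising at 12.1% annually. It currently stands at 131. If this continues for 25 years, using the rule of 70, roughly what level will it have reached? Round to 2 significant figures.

Doubling time ≈ 70/12.1 = 5.79 years.
25 years is 25/5.79 ≈ 4.32 doublings, a factor of 2^4.32 ≈ 19.97.
131 × 19.97 ≈ 2600.

around 2600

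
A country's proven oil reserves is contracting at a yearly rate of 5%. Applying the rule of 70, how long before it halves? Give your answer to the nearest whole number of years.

Halving time ≈ 70 / 5 = 14.00 → 14 years.

14 years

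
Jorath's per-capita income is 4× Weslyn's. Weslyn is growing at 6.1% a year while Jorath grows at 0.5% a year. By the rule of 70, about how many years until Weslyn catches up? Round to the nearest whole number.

around 25 years

What matters is the difference: 5.6 pp.
Rule of 70 on the gap: the ratio halves every 70/5.6 ≈ 12.50 years.
A 4× gap closes after 2 halvings: 2 × 12.50 ≈ 25 years.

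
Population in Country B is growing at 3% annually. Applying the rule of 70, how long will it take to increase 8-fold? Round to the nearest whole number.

about 70 years

Doubling time ≈ 70/3 = 23.33 years.
8 = 2^3, so 3 doublings → 70 years.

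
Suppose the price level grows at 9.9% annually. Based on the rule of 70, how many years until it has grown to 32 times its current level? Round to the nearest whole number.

One doubling takes 70/9.9 = 7.07 years.
32× is 5 doublings, so 5 × 7.07 ≈ 35 years.

about 35 years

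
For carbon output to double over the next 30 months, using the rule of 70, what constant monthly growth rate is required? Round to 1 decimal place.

2.3%

70 / 30 ≈ 2.33, so about 2.3% per month.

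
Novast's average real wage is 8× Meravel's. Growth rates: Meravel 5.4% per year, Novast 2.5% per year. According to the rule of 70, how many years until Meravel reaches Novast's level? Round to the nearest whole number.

approximately 72 years

The growth-rate gap is 5.4% − 2.5% = 2.9 percentage points.
So the ratio between them halves every 70/2.9 ≈ 24.14 years.
An 8× gap closes after 3 halvings: 3 × 24.14 ≈ 72 years.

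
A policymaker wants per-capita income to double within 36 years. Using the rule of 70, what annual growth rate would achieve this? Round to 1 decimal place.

around 1.9%

70 / 36 ≈ 1.94, so about 1.9% annually.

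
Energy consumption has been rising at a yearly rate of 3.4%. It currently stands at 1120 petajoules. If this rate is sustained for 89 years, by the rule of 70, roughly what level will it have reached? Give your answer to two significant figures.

Doubling time ≈ 70/3.4 = 20.59 years.
89 years is 89/20.59 ≈ 4.32 doublings, a factor of 2^4.32 ≈ 19.97.
1120 × 19.97 ≈ 22000 petajoules.

22000 petajoules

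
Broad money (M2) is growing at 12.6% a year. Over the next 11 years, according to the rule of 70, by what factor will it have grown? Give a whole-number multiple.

around 4 times

70/12.6 ≈ 5.56 years per doubling.
11 years fits 2 doublings: 2^2 = 4.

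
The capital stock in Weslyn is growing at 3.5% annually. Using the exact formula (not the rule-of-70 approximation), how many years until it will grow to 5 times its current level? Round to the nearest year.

t = ln(5) / ln(1 + 0.035) = 1.6094 / 0.034401 ≈ 46.78.
≈ 47 years.

47 years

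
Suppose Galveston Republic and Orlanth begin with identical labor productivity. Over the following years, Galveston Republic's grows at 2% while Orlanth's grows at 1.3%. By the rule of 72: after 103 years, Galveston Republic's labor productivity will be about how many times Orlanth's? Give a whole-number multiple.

approximately 2 times

Only the 0.7-point difference matters.
72/0.7 ≈ 102.86 years per doubling of the ratio; 103 years gives 1.00 doublings, so ≈ 2×.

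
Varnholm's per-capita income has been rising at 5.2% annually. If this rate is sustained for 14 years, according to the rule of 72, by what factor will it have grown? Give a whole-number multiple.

roughly 2 times

Doubling time ≈ 72/5.2 = 13.85 years.
14/13.85 ≈ 1 doubling, so about 2^1 = 2×.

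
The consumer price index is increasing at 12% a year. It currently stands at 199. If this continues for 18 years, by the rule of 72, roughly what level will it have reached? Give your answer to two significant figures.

approximately 1600

Doubling time ≈ 72/12 = 6.00 years.
18 years is 18/6.00 ≈ 3.00 doublings, a factor of 2^3.00 ≈ 8.00.
199 × 8.00 ≈ 1600.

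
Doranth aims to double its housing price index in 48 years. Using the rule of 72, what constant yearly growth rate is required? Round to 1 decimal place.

72 / 48 ≈ 1.50, so about 1.5% per year.

1.5%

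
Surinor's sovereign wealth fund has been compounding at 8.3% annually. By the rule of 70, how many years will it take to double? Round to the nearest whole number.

about 8 years

Doubling time ≈ 70 / 8.3 = 8.43 years.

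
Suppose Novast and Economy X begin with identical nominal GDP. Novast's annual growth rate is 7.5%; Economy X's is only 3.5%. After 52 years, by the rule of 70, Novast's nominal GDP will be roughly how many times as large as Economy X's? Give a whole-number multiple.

Only the 4-point difference matters.
70/4 ≈ 17.50 years per doubling of the ratio; 52 years gives 2.97 doublings, so ≈ 8×.

8 times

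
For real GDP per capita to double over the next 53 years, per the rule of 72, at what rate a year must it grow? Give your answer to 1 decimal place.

approximately 1.4%

72 / 53 ≈ 1.36, so about 1.4% a year.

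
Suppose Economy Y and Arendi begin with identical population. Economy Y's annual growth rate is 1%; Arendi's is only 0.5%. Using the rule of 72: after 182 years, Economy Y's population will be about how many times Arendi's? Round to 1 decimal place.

≈ 2.4 times

Rate gap = 1% − 0.5% = 0.5 points.
The ratio doubles every 72/0.5 ≈ 144.00 years.
182/144.00 ≈ 1.26 doublings → ratio ≈ 2^1.26 ≈ 2.4.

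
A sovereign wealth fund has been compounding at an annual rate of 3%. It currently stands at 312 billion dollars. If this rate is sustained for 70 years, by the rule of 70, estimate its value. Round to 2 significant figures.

about 2500 billion dollars

Doubling time ≈ 70/3 = 23.33 years.
70 years is 70/23.33 ≈ 3.00 doublings, a factor of 2^3.00 ≈ 8.00.
312 × 8.00 ≈ 2500 billion dollars.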